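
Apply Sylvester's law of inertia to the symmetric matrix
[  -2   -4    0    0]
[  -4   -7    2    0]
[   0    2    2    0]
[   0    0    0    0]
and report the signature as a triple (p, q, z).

step 0: pivot -2 → sign −
step 1: pivot 1 → sign +
step 2: pivot -2 → sign −
step 3: row/col 3 already zero → sign 0
signature = (1, 2, 1)

Answer: (1, 2, 1)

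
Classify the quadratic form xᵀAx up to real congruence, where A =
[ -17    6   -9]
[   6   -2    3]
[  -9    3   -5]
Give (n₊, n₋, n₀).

step 0: pivot -17 → sign −
step 1: pivot 2/17 → sign +
step 2: pivot -1/2 → sign −
signature = (1, 2, 0)

Answer: (1, 2, 0)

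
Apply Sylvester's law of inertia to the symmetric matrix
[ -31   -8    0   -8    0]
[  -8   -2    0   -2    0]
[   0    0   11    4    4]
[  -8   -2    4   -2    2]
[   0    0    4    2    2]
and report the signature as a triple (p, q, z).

Answer: (3, 2, 0)

Derivation:
step 0: pivot -31 → sign −
step 1: pivot 2/31 → sign +
step 2: pivot 11 → sign +
step 3: pivot -16/11 → sign −
step 4: pivot 3/4 → sign +
signature = (3, 2, 0)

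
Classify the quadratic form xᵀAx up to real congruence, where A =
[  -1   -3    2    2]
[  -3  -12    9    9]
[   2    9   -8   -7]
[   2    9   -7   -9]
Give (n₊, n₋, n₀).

step 0: pivot -1 → sign −
step 1: pivot -3 → sign −
step 2: pivot -1 → sign −
step 3: pivot -2 → sign −
signature = (0, 4, 0)

Answer: (0, 4, 0)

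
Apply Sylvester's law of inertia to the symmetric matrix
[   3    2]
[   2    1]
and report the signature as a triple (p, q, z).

step 0: pivot 3 → sign +
step 1: pivot -1/3 → sign −
signature = (1, 1, 0)

Answer: (1, 1, 0)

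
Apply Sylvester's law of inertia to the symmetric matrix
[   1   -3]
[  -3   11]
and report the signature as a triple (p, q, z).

step 0: pivot 1 → sign +
step 1: pivot 2 → sign +
signature = (2, 0, 0)

Answer: (2, 0, 0)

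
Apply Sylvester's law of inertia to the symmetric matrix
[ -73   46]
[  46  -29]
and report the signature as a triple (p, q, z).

step 0: pivot -73 → sign −
step 1: pivot -1/73 → sign −
signature = (0, 2, 0)

Answer: (0, 2, 0)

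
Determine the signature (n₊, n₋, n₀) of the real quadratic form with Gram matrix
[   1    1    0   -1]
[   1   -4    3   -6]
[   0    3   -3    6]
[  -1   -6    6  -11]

step 0: pivot 1 → sign +
step 1: pivot -5 → sign −
step 2: pivot -6/5 → sign −
step 3: pivot 1/2 → sign +
signature = (2, 2, 0)

Answer: (2, 2, 0)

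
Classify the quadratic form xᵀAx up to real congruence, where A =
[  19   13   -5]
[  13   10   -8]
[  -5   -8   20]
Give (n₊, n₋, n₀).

Answer: (2, 1, 0)

Derivation:
step 0: pivot 19 → sign +
step 1: pivot 21/19 → sign +
step 2: pivot -2/7 → sign −
signature = (2, 1, 0)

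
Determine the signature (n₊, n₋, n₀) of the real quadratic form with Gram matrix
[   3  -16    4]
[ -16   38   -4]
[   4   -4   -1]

Answer: (2, 1, 0)

Derivation:
step 0: pivot 3 → sign +
step 1: pivot -142/3 → sign −
step 2: pivot 1/71 → sign +
signature = (2, 1, 0)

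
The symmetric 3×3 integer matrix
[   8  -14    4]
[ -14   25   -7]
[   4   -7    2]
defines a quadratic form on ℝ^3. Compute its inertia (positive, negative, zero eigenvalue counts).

Answer: (2, 0, 1)

Derivation:
step 0: pivot 8 → sign +
step 1: pivot 1/2 → sign +
step 2: row/col 2 already zero → sign 0
signature = (2, 0, 1)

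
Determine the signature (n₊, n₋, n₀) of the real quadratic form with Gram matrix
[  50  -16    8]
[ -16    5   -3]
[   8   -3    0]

Answer: (2, 1, 0)

Derivation:
step 0: pivot 50 → sign +
step 1: pivot -3/25 → sign −
step 2: pivot 1/3 → sign +
signature = (2, 1, 0)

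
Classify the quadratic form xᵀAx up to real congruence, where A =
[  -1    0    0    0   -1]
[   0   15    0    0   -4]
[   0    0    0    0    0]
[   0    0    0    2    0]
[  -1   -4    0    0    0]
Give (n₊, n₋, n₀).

Answer: (2, 2, 1)

Derivation:
step 0: pivot -1 → sign −
step 1: pivot 15 → sign +
step 2: pivot 2 → sign +
step 3: pivot -1/15 → sign −
step 4: row/col 4 already zero → sign 0
signature = (2, 2, 1)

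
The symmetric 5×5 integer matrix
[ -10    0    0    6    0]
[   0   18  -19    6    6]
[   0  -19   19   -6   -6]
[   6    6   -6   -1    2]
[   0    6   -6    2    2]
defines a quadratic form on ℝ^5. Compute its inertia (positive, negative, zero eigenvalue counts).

step 0: pivot -10 → sign −
step 1: pivot 18 → sign +
step 2: pivot -19/18 → sign −
step 3: pivot 67/95 → sign +
step 4: pivot 6/67 → sign +
signature = (3, 2, 0)

Answer: (3, 2, 0)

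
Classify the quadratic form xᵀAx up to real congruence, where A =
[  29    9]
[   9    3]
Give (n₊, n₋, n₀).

Answer: (2, 0, 0)

Derivation:
step 0: pivot 29 → sign +
step 1: pivot 6/29 → sign +
signature = (2, 0, 0)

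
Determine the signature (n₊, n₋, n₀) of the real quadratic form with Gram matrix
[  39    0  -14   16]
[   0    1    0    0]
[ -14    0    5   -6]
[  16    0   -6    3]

Answer: (2, 2, 0)

Derivation:
step 0: pivot 39 → sign +
step 1: pivot 1 → sign +
step 2: pivot -1/39 → sign −
step 3: pivot -1 → sign −
signature = (2, 2, 0)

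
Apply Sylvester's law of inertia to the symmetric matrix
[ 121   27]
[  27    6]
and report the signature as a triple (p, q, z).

Answer: (1, 1, 0)

Derivation:
step 0: pivot 121 → sign +
step 1: pivot -3/121 → sign −
signature = (1, 1, 0)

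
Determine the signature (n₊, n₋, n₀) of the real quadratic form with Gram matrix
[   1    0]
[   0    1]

step 0: pivot 1 → sign +
step 1: pivot 1 → sign +
signature = (2, 0, 0)

Answer: (2, 0, 0)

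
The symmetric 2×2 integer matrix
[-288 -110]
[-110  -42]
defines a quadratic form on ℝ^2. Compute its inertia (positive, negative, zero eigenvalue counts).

step 0: pivot -288 → sign −
step 1: pivot 1/72 → sign +
signature = (1, 1, 0)

Answer: (1, 1, 0)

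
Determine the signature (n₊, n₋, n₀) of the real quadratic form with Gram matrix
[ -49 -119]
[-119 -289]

Answer: (0, 1, 1)

Derivation:
step 0: pivot -49 → sign −
step 1: row/col 1 already zero → sign 0
signature = (0, 1, 1)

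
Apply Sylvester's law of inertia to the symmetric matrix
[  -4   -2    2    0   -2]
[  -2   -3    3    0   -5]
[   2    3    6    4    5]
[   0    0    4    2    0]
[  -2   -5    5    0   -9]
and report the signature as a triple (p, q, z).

step 0: pivot -4 → sign −
step 1: pivot -2 → sign −
step 2: pivot 9 → sign +
step 3: pivot 2/9 → sign +
step 4: row/col 4 already zero → sign 0
signature = (2, 2, 1)

Answer: (2, 2, 1)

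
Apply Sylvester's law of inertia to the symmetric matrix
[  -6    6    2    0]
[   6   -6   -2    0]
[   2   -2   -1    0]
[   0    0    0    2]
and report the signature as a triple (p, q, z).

Answer: (1, 2, 1)

Derivation:
step 0: pivot -6 → sign −
step 1: pivot -1/3 → sign −
step 2: pivot 2 → sign +
step 3: row/col 3 already zero → sign 0
signature = (1, 2, 1)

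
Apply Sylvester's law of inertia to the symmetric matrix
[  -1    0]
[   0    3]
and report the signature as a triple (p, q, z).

step 0: pivot -1 → sign −
step 1: pivot 3 → sign +
signature = (1, 1, 0)

Answer: (1, 1, 0)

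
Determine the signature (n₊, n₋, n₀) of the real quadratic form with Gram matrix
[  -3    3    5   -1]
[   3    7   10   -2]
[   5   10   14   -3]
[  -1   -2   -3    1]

Answer: (2, 2, 0)

Derivation:
step 0: pivot -3 → sign −
step 1: pivot 10 → sign +
step 2: pivot -1/6 → sign −
step 3: pivot 3/5 → sign +
signature = (2, 2, 0)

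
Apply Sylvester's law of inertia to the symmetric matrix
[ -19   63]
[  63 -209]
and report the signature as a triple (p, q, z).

Answer: (0, 2, 0)

Derivation:
step 0: pivot -19 → sign −
step 1: pivot -2/19 → sign −
signature = (0, 2, 0)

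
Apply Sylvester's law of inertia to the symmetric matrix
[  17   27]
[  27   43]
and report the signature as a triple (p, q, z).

step 0: pivot 17 → sign +
step 1: pivot 2/17 → sign +
signature = (2, 0, 0)

Answer: (2, 0, 0)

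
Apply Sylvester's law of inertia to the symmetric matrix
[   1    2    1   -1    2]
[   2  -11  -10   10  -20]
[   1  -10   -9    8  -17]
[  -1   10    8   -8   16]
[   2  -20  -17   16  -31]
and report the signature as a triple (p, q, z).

step 0: pivot 1 → sign +
step 1: pivot -15 → sign −
step 2: pivot -2/5 → sign −
step 3: pivot 3/2 → sign +
step 4: pivot 2 → sign +
signature = (3, 2, 0)

Answer: (3, 2, 0)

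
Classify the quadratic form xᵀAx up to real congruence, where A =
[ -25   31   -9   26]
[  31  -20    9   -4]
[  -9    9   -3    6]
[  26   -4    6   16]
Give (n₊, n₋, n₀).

step 0: pivot -25 → sign −
step 1: pivot 461/25 → sign +
step 2: pivot -6/461 → sign −
step 3: row/col 3 already zero → sign 0
signature = (1, 2, 1)

Answer: (1, 2, 1)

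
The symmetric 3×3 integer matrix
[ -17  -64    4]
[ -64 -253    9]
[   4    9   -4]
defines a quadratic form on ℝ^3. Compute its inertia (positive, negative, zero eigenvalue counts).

Answer: (0, 3, 0)

Derivation:
step 0: pivot -17 → sign −
step 1: pivot -205/17 → sign −
step 2: pivot -3/205 → sign −
signature = (0, 3, 0)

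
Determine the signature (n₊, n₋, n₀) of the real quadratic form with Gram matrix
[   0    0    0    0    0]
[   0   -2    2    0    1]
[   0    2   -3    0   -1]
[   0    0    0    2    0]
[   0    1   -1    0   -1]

Answer: (1, 3, 1)

Derivation:
step 0: pivot -2 → sign −
step 1: pivot -1 → sign −
step 2: pivot 2 → sign +
step 3: pivot -1/2 → sign −
step 4: row/col 4 already zero → sign 0
signature = (1, 3, 1)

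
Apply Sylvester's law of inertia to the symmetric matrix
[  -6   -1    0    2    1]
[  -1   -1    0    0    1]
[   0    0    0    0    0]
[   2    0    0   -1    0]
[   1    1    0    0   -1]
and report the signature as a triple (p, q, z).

step 0: pivot -6 → sign −
step 1: pivot -5/6 → sign −
step 2: pivot -1/5 → sign −
step 3: row/col 3 already zero → sign 0
step 4: row/col 4 already zero → sign 0
signature = (0, 3, 2)

Answer: (0, 3, 2)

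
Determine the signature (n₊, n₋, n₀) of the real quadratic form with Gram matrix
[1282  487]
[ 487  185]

step 0: pivot 1282 → sign +
step 1: pivot 1/1282 → sign +
signature = (2, 0, 0)

Answer: (2, 0, 0)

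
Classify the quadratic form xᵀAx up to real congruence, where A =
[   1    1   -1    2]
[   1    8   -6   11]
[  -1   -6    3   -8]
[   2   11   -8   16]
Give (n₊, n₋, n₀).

Answer: (3, 1, 0)

Derivation:
step 0: pivot 1 → sign +
step 1: pivot 7 → sign +
step 2: pivot -11/7 → sign −
step 3: pivot 6/11 → sign +
signature = (3, 1, 0)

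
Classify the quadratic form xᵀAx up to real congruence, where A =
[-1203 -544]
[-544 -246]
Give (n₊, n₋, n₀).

step 0: pivot -1203 → sign −
step 1: pivot -2/1203 → sign −
signature = (0, 2, 0)

Answer: (0, 2, 0)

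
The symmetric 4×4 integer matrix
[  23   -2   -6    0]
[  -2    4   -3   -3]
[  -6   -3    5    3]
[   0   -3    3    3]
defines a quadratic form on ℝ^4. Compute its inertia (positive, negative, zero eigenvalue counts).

step 0: pivot 23 → sign +
step 1: pivot 88/23 → sign +
step 2: pivot 17/88 → sign +
step 3: pivot 6/17 → sign +
signature = (4, 0, 0)

Answer: (4, 0, 0)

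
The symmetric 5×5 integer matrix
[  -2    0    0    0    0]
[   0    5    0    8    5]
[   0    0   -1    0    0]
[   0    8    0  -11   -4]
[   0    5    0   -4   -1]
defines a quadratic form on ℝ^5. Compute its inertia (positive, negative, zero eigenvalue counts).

Answer: (2, 3, 0)

Derivation:
step 0: pivot -2 → sign −
step 1: pivot 5 → sign +
step 2: pivot -1 → sign −
step 3: pivot -119/5 → sign −
step 4: pivot 6/119 → sign +
signature = (2, 3, 0)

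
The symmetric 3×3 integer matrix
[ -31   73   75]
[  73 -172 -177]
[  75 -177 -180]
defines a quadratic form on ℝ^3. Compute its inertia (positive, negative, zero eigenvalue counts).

Answer: (1, 2, 0)

Derivation:
step 0: pivot -31 → sign −
step 1: pivot -3/31 → sign −
step 2: pivot 3 → sign +
signature = (1, 2, 0)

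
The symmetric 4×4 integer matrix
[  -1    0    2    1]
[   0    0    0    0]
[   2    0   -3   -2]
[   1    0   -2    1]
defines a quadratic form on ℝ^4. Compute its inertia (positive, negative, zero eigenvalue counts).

Answer: (2, 1, 1)

Derivation:
step 0: pivot -1 → sign −
step 1: pivot 1 → sign +
step 2: pivot 2 → sign +
step 3: row/col 3 already zero → sign 0
signature = (2, 1, 1)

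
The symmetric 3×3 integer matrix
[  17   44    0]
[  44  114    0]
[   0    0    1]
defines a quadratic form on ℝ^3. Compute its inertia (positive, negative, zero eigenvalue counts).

step 0: pivot 17 → sign +
step 1: pivot 2/17 → sign +
step 2: pivot 1 → sign +
signature = (3, 0, 0)

Answer: (3, 0, 0)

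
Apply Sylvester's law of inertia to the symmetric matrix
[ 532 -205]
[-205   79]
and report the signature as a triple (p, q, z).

Answer: (2, 0, 0)

Derivation:
step 0: pivot 532 → sign +
step 1: pivot 3/532 → sign +
signature = (2, 0, 0)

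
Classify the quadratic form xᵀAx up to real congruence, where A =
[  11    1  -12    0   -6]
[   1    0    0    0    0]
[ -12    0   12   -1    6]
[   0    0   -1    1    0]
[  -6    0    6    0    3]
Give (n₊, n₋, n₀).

step 0: pivot 11 → sign +
step 1: pivot -1/11 → sign −
step 2: pivot 12 → sign +
step 3: pivot 11/12 → sign +
step 4: pivot -3/11 → sign −
signature = (3, 2, 0)

Answer: (3, 2, 0)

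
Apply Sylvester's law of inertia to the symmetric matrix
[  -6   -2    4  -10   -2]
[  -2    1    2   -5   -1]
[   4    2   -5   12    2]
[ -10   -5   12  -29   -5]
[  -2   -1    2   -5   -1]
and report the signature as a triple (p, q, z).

Answer: (1, 3, 1)

Derivation:
step 0: pivot -6 → sign −
step 1: pivot 5/3 → sign +
step 2: pivot -13/5 → sign −
step 3: pivot -2/13 → sign −
step 4: row/col 4 already zero → sign 0
signature = (1, 3, 1)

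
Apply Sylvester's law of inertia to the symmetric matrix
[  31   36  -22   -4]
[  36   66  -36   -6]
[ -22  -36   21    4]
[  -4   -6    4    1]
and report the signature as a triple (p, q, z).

step 0: pivot 31 → sign +
step 1: pivot 750/31 → sign +
step 2: pivot 109/125 → sign +
step 3: pivot 3/109 → sign +
signature = (4, 0, 0)

Answer: (4, 0, 0)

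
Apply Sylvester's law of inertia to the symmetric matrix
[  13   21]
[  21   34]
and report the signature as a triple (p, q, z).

Answer: (2, 0, 0)

Derivation:
step 0: pivot 13 → sign +
step 1: pivot 1/13 → sign +
signature = (2, 0, 0)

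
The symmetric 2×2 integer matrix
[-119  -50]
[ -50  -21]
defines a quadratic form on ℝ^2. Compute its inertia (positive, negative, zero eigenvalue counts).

Answer: (1, 1, 0)

Derivation:
step 0: pivot -119 → sign −
step 1: pivot 1/119 → sign +
signature = (1, 1, 0)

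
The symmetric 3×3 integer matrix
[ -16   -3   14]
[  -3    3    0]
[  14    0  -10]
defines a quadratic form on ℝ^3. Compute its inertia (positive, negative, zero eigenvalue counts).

step 0: pivot -16 → sign −
step 1: pivot 57/16 → sign +
step 2: pivot 6/19 → sign +
signature = (2, 1, 0)

Answer: (2, 1, 0)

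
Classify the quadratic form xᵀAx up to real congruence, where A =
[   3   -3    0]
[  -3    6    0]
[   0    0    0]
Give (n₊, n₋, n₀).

step 0: pivot 3 → sign +
step 1: pivot 3 → sign +
step 2: row/col 2 already zero → sign 0
signature = (2, 0, 1)

Answer: (2, 0, 1)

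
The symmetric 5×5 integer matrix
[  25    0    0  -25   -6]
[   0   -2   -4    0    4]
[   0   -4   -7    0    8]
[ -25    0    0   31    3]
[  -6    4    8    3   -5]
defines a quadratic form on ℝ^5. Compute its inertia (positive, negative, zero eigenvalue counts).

Answer: (4, 1, 0)

Derivation:
step 0: pivot 25 → sign +
step 1: pivot -2 → sign −
step 2: pivot 1 → sign +
step 3: pivot 6 → sign +
step 4: pivot 3/50 → sign +
signature = (4, 1, 0)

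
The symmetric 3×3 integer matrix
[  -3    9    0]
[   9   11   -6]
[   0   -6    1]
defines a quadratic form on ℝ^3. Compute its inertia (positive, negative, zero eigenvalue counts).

Answer: (2, 1, 0)

Derivation:
step 0: pivot -3 → sign −
step 1: pivot 38 → sign +
step 2: pivot 1/19 → sign +
signature = (2, 1, 0)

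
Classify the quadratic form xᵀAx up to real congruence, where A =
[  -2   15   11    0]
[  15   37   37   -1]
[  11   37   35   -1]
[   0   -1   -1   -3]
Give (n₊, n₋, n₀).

Answer: (1, 3, 0)

Derivation:
step 0: pivot -2 → sign −
step 1: pivot 299/2 → sign +
step 2: pivot -6/299 → sign −
step 3: pivot -1 → sign −
signature = (1, 3, 0)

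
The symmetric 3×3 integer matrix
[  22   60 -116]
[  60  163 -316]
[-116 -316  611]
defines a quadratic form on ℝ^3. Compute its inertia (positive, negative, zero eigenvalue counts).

step 0: pivot 22 → sign +
step 1: pivot -7/11 → sign −
step 2: pivot -3/7 → sign −
signature = (1, 2, 0)

Answer: (1, 2, 0)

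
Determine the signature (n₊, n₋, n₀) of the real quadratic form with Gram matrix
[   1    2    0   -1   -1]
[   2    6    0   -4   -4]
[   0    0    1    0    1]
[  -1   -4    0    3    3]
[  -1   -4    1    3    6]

Answer: (4, 0, 1)

Derivation:
step 0: pivot 1 → sign +
step 1: pivot 2 → sign +
step 2: pivot 1 → sign +
step 3: pivot 2 → sign +
step 4: row/col 4 already zero → sign 0
signature = (4, 0, 1)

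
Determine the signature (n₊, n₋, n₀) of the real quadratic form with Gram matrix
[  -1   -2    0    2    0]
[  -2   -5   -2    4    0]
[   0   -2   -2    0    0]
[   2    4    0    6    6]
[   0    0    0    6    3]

step 0: pivot -1 → sign −
step 1: pivot -1 → sign −
step 2: pivot 2 → sign +
step 3: pivot 10 → sign +
step 4: pivot -3/5 → sign −
signature = (2, 3, 0)

Answer: (2, 3, 0)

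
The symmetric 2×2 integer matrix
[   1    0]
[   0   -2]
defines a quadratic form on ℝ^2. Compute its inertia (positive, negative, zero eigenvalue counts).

step 0: pivot 1 → sign +
step 1: pivot -2 → sign −
signature = (1, 1, 0)

Answer: (1, 1, 0)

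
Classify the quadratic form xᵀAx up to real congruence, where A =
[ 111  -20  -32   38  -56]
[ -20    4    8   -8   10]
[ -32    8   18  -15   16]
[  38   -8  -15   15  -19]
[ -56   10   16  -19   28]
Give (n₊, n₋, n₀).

step 0: pivot 111 → sign +
step 1: pivot 44/111 → sign +
step 2: pivot -42/11 → sign −
step 3: pivot 3/14 → sign +
step 4: pivot -1/3 → sign −
signature = (3, 2, 0)

Answer: (3, 2, 0)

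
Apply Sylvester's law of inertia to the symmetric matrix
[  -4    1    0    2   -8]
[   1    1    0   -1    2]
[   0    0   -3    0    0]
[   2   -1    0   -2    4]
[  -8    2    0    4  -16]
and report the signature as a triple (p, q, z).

Answer: (1, 3, 1)

Derivation:
step 0: pivot -4 → sign −
step 1: pivot 5/4 → sign +
step 2: pivot -3 → sign −
step 3: pivot -6/5 → sign −
step 4: row/col 4 already zero → sign 0
signature = (1, 3, 1)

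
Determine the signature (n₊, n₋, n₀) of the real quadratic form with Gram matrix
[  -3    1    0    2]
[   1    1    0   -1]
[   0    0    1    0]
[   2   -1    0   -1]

Answer: (3, 1, 0)

Derivation:
step 0: pivot -3 → sign −
step 1: pivot 4/3 → sign +
step 2: pivot 1 → sign +
step 3: pivot 1/4 → sign +
signature = (3, 1, 0)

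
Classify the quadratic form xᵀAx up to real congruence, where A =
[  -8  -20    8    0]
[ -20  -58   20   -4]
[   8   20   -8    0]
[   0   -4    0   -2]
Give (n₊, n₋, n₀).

Answer: (0, 2, 2)

Derivation:
step 0: pivot -8 → sign −
step 1: pivot -8 → sign −
step 2: row/col 2 already zero → sign 0
step 3: row/col 3 already zero → sign 0
signature = (0, 2, 2)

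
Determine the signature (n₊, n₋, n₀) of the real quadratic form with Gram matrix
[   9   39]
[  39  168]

Answer: (1, 1, 0)

Derivation:
step 0: pivot 9 → sign +
step 1: pivot -1 → sign −
signature = (1, 1, 0)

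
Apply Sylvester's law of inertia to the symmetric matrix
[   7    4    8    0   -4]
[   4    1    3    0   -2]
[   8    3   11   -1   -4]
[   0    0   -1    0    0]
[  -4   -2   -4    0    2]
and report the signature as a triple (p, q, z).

Answer: (2, 3, 0)

Derivation:
step 0: pivot 7 → sign +
step 1: pivot -9/7 → sign −
step 2: pivot 34/9 → sign +
step 3: pivot -9/34 → sign −
step 4: pivot -2/9 → sign −
signature = (2, 3, 0)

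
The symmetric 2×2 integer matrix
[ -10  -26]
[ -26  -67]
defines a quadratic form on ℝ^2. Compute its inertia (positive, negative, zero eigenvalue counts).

step 0: pivot -10 → sign −
step 1: pivot 3/5 → sign +
signature = (1, 1, 0)

Answer: (1, 1, 0)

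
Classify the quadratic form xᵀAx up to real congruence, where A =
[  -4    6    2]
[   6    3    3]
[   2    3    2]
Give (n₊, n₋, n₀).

step 0: pivot -4 → sign −
step 1: pivot 12 → sign +
step 2: row/col 2 already zero → sign 0
signature = (1, 1, 1)

Answer: (1, 1, 1)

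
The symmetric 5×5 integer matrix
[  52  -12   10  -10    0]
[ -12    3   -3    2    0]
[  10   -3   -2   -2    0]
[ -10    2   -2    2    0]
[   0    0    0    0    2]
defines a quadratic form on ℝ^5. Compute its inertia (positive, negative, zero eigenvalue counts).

Answer: (3, 2, 0)

Derivation:
step 0: pivot 52 → sign +
step 1: pivot 3/13 → sign +
step 2: pivot -6 → sign −
step 3: pivot -1/6 → sign −
step 4: pivot 2 → sign +
signature = (3, 2, 0)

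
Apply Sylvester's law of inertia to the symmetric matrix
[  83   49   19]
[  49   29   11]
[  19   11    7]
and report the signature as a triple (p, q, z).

step 0: pivot 83 → sign +
step 1: pivot 6/83 → sign +
step 2: pivot 2 → sign +
signature = (3, 0, 0)

Answer: (3, 0, 0)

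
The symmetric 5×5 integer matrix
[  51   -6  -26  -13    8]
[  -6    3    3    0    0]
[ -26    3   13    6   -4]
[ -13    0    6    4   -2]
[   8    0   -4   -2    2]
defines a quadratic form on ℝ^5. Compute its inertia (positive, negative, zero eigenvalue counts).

step 0: pivot 51 → sign +
step 1: pivot 39/17 → sign +
step 2: pivot -10/39 → sign −
step 3: pivot 7/5 → sign +
step 4: pivot 2/7 → sign +
signature = (4, 1, 0)

Answer: (4, 1, 0)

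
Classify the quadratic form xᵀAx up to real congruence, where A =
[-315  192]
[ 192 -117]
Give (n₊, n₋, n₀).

step 0: pivot -315 → sign −
step 1: pivot 1/35 → sign +
signature = (1, 1, 0)

Answer: (1, 1, 0)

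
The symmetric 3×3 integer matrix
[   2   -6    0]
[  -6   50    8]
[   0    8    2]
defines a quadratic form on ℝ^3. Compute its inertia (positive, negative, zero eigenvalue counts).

Answer: (2, 0, 1)

Derivation:
step 0: pivot 2 → sign +
step 1: pivot 32 → sign +
step 2: row/col 2 already zero → sign 0
signature = (2, 0, 1)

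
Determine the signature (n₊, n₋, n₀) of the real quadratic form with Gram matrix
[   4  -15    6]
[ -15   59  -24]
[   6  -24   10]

Answer: (3, 0, 0)

Derivation:
step 0: pivot 4 → sign +
step 1: pivot 11/4 → sign +
step 2: pivot 2/11 → sign +
signature = (3, 0, 0)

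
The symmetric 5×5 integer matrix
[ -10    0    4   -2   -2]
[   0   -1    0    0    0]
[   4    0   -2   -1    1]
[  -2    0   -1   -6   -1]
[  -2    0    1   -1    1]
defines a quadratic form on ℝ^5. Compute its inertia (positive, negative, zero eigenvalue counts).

step 0: pivot -10 → sign −
step 1: pivot -1 → sign −
step 2: pivot -2/5 → sign −
step 3: pivot 5/2 → sign +
step 4: pivot 3/5 → sign +
signature = (2, 3, 0)

Answer: (2, 3, 0)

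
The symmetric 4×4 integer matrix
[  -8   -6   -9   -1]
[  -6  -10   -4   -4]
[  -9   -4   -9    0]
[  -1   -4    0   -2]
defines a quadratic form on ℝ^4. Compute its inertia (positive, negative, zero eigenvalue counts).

Answer: (1, 3, 0)

Derivation:
step 0: pivot -8 → sign −
step 1: pivot -11/2 → sign −
step 2: pivot 5/2 → sign +
step 3: pivot -3/55 → sign −
signature = (1, 3, 0)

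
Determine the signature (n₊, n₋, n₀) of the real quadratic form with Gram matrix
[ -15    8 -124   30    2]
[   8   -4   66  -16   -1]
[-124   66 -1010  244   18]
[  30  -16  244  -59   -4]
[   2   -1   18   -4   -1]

step 0: pivot -15 → sign −
step 1: pivot 4/15 → sign +
step 2: pivot 15 → sign +
step 3: pivot -1/15 → sign −
step 4: pivot 3/2 → sign +
signature = (3, 2, 0)

Answer: (3, 2, 0)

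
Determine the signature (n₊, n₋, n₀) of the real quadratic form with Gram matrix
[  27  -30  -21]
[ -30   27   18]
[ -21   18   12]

Answer: (2, 1, 0)

Derivation:
step 0: pivot 27 → sign +
step 1: pivot -19/3 → sign −
step 2: pivot 3/19 → sign +
signature = (2, 1, 0)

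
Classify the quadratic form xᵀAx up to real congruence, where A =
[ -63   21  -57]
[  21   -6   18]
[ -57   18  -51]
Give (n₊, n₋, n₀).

step 0: pivot -63 → sign −
step 1: pivot 1 → sign +
step 2: pivot -3/7 → sign −
signature = (1, 2, 0)

Answer: (1, 2, 0)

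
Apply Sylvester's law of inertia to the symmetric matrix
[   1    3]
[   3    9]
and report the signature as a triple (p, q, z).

step 0: pivot 1 → sign +
step 1: row/col 1 already zero → sign 0
signature = (1, 0, 1)

Answer: (1, 0, 1)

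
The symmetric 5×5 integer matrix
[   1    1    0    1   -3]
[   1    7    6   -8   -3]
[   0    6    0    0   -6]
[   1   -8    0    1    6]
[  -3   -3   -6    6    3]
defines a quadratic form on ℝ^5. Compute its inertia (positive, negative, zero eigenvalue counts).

Answer: (2, 1, 2)

Derivation:
step 0: pivot 1 → sign +
step 1: pivot 6 → sign +
step 2: pivot -6 → sign −
step 3: row/col 3 already zero → sign 0
step 4: row/col 4 already zero → sign 0
signature = (2, 1, 2)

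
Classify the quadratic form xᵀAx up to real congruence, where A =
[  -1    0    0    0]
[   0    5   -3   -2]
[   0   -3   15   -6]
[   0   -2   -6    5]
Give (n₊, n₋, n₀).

step 0: pivot -1 → sign −
step 1: pivot 5 → sign +
step 2: pivot 66/5 → sign +
step 3: pivot 3/11 → sign +
signature = (3, 1, 0)

Answer: (3, 1, 0)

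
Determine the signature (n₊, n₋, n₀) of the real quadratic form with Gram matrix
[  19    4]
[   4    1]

step 0: pivot 19 → sign +
step 1: pivot 3/19 → sign +
signature = (2, 0, 0)

Answer: (2, 0, 0)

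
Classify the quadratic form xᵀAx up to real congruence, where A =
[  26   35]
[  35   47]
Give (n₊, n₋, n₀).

Answer: (1, 1, 0)

Derivation:
step 0: pivot 26 → sign +
step 1: pivot -3/26 → sign −
signature = (1, 1, 0)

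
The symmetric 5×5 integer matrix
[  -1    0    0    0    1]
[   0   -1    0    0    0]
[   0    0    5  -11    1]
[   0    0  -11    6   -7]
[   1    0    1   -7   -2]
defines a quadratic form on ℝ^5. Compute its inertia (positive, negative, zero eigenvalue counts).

step 0: pivot -1 → sign −
step 1: pivot -1 → sign −
step 2: pivot 5 → sign +
step 3: pivot -91/5 → sign −
step 4: pivot 6/91 → sign +
signature = (2, 3, 0)

Answer: (2, 3, 0)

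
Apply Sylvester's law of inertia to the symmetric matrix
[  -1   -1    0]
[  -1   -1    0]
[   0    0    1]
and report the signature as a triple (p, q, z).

Answer: (1, 1, 1)

Derivation:
step 0: pivot -1 → sign −
step 1: pivot 1 → sign +
step 2: row/col 2 already zero → sign 0
signature = (1, 1, 1)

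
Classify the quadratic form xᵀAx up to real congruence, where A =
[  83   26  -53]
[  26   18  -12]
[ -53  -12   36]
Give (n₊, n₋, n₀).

Answer: (3, 0, 0)

Derivation:
step 0: pivot 83 → sign +
step 1: pivot 818/83 → sign +
step 2: pivot 3/409 → sign +
signature = (3, 0, 0)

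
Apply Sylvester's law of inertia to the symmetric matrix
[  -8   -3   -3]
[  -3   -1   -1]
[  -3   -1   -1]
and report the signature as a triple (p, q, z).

Answer: (1, 1, 1)

Derivation:
step 0: pivot -8 → sign −
step 1: pivot 1/8 → sign +
step 2: row/col 2 already zero → sign 0
signature = (1, 1, 1)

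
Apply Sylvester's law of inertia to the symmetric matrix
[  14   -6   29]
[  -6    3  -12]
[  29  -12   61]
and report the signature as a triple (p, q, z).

Answer: (3, 0, 0)

Derivation:
step 0: pivot 14 → sign +
step 1: pivot 3/7 → sign +
step 2: pivot 1/2 → sign +
signature = (3, 0, 0)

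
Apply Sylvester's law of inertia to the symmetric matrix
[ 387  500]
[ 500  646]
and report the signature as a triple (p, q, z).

step 0: pivot 387 → sign +
step 1: pivot 2/387 → sign +
signature = (2, 0, 0)

Answer: (2, 0, 0)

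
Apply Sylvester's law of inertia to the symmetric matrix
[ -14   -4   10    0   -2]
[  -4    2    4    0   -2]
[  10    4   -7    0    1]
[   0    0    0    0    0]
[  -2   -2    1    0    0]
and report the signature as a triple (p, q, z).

step 0: pivot -14 → sign −
step 1: pivot 22/7 → sign +
step 2: pivot -3/11 → sign −
step 3: pivot -1/3 → sign −
step 4: row/col 4 already zero → sign 0
signature = (1, 3, 1)

Answer: (1, 3, 1)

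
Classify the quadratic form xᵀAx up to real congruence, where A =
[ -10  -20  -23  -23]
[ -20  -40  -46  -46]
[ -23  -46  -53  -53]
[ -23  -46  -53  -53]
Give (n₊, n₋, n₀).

step 0: pivot -10 → sign −
step 1: pivot -1/10 → sign −
step 2: row/col 2 already zero → sign 0
step 3: row/col 3 already zero → sign 0
signature = (0, 2, 2)

Answer: (0, 2, 2)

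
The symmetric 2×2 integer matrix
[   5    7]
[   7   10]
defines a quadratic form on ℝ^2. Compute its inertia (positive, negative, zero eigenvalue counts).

Answer: (2, 0, 0)

Derivation:
step 0: pivot 5 → sign +
step 1: pivot 1/5 → sign +
signature = (2, 0, 0)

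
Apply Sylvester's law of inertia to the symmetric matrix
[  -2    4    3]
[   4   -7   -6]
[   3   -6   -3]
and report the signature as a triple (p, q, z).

Answer: (2, 1, 0)

Derivation:
step 0: pivot -2 → sign −
step 1: pivot 1 → sign +
step 2: pivot 3/2 → sign +
signature = (2, 1, 0)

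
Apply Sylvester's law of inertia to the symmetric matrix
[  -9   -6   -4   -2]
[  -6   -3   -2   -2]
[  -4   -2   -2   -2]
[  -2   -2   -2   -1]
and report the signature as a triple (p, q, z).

Answer: (1, 3, 0)

Derivation:
step 0: pivot -9 → sign −
step 1: pivot 1 → sign +
step 2: pivot -2/3 → sign −
step 3: pivot -1/3 → sign −
signature = (1, 3, 0)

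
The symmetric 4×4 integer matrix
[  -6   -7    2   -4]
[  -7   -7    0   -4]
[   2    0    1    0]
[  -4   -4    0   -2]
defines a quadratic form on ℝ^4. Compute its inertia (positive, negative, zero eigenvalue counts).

Answer: (2, 2, 0)

Derivation:
step 0: pivot -6 → sign −
step 1: pivot 7/6 → sign +
step 2: pivot -3 → sign −
step 3: pivot 2/7 → sign +
signature = (2, 2, 0)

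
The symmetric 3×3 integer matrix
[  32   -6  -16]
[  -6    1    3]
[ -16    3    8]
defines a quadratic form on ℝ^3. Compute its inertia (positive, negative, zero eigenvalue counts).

step 0: pivot 32 → sign +
step 1: pivot -1/8 → sign −
step 2: row/col 2 already zero → sign 0
signature = (1, 1, 1)

Answer: (1, 1, 1)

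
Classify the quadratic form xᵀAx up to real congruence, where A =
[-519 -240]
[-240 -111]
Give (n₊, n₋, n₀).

step 0: pivot -519 → sign −
step 1: pivot -3/173 → sign −
signature = (0, 2, 0)

Answer: (0, 2, 0)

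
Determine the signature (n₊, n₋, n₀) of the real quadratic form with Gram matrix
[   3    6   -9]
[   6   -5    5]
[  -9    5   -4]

step 0: pivot 3 → sign +
step 1: pivot -17 → sign −
step 2: pivot 2/17 → sign +
signature = (2, 1, 0)

Answer: (2, 1, 0)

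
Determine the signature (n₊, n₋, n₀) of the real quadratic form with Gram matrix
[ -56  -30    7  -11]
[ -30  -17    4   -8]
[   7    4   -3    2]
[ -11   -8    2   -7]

step 0: pivot -56 → sign −
step 1: pivot -13/14 → sign −
step 2: pivot -107/52 → sign −
step 3: pivot -6/107 → sign −
signature = (0, 4, 0)

Answer: (0, 4, 0)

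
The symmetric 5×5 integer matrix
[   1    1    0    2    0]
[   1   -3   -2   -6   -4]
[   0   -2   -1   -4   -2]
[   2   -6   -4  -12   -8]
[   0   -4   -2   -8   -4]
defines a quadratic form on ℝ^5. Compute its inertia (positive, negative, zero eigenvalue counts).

step 0: pivot 1 → sign +
step 1: pivot -4 → sign −
step 2: row/col 2 already zero → sign 0
step 3: row/col 3 already zero → sign 0
step 4: row/col 4 already zero → sign 0
signature = (1, 1, 3)

Answer: (1, 1, 3)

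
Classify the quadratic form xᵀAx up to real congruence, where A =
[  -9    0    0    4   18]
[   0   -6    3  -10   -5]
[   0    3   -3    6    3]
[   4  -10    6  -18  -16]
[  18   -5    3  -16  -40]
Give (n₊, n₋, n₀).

Answer: (1, 4, 0)

Derivation:
step 0: pivot -9 → sign −
step 1: pivot -6 → sign −
step 2: pivot -3/2 → sign −
step 3: pivot 10/9 → sign +
step 4: pivot -1/15 → sign −
signature = (1, 4, 0)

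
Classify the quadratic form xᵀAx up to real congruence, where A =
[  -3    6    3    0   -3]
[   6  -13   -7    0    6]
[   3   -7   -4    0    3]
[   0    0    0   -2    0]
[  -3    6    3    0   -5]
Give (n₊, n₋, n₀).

step 0: pivot -3 → sign −
step 1: pivot -1 → sign −
step 2: pivot -2 → sign −
step 3: pivot -2 → sign −
step 4: row/col 4 already zero → sign 0
signature = (0, 4, 1)

Answer: (0, 4, 1)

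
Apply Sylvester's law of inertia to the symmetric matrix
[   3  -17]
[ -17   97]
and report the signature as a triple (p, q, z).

step 0: pivot 3 → sign +
step 1: pivot 2/3 → sign +
signature = (2, 0, 0)

Answer: (2, 0, 0)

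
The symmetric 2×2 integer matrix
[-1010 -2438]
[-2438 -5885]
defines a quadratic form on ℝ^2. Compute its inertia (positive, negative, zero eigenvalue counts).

Answer: (0, 2, 0)

Derivation:
step 0: pivot -1010 → sign −
step 1: pivot -3/505 → sign −
signature = (0, 2, 0)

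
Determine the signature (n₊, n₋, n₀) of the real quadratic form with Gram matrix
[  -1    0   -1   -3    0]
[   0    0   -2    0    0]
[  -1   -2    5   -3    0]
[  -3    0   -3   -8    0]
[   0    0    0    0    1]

Answer: (3, 2, 0)

Derivation:
step 0: pivot -1 → sign −
step 1: pivot 6 → sign +
step 2: pivot -2/3 → sign −
step 3: pivot 1 → sign +
step 4: pivot 1 → sign +
signature = (3, 2, 0)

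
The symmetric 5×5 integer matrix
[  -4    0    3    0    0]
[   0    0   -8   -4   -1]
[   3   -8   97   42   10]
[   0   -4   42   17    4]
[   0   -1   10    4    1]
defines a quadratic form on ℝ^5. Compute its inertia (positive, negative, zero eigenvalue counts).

step 0: pivot -4 → sign −
step 1: pivot 397/4 → sign +
step 2: pivot -256/397 → sign −
step 3: pivot -3/16 → sign −
step 4: pivot 1/16 → sign +
signature = (2, 3, 0)

Answer: (2, 3, 0)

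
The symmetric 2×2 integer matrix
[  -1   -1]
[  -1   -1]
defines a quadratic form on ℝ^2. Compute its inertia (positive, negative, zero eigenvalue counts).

Answer: (0, 1, 1)

Derivation:
step 0: pivot -1 → sign −
step 1: row/col 1 already zero → sign 0
signature = (0, 1, 1)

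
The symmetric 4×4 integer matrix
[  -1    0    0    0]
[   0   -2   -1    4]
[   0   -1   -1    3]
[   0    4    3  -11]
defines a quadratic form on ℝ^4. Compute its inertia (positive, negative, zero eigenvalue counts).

Answer: (0, 4, 0)

Derivation:
step 0: pivot -1 → sign −
step 1: pivot -2 → sign −
step 2: pivot -1/2 → sign −
step 3: pivot -1 → sign −
signature = (0, 4, 0)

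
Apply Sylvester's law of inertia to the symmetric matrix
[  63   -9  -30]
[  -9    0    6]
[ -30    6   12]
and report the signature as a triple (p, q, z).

step 0: pivot 63 → sign +
step 1: pivot -9/7 → sign −
step 2: row/col 2 already zero → sign 0
signature = (1, 1, 1)

Answer: (1, 1, 1)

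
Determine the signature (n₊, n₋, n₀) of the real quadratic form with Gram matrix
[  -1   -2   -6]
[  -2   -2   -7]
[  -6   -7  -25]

step 0: pivot -1 → sign −
step 1: pivot 2 → sign +
step 2: pivot -3/2 → sign −
signature = (1, 2, 0)

Answer: (1, 2, 0)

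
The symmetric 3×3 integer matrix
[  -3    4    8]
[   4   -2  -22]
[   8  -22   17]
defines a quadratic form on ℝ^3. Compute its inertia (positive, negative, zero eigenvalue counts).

Answer: (1, 2, 0)

Derivation:
step 0: pivot -3 → sign −
step 1: pivot 10/3 → sign +
step 2: pivot -1/5 → sign −
signature = (1, 2, 0)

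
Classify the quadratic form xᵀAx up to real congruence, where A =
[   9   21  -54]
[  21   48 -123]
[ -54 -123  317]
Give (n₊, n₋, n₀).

Answer: (2, 1, 0)

Derivation:
step 0: pivot 9 → sign +
step 1: pivot -1 → sign −
step 2: pivot 2 → sign +
signature = (2, 1, 0)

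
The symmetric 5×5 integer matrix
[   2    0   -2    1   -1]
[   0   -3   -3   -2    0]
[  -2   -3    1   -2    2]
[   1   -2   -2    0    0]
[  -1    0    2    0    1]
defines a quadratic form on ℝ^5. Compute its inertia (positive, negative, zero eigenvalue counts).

Answer: (3, 1, 1)

Derivation:
step 0: pivot 2 → sign +
step 1: pivot -3 → sign −
step 2: pivot 2 → sign +
step 3: pivot 1/3 → sign +
step 4: row/col 4 already zero → sign 0
signature = (3, 1, 1)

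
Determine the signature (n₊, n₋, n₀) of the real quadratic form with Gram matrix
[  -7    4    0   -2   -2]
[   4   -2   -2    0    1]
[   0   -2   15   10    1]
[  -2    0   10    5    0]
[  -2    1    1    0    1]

Answer: (3, 2, 0)

Derivation:
step 0: pivot -7 → sign −
step 1: pivot 2/7 → sign +
step 2: pivot 1 → sign +
step 3: pivot -3 → sign −
step 4: pivot 3/2 → sign +
signature = (3, 2, 0)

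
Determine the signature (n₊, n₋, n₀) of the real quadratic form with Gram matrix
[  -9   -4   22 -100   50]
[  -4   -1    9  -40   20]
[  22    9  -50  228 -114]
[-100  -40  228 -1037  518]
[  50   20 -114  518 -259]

step 0: pivot -9 → sign −
step 1: pivot 7/9 → sign +
step 2: pivot 3 → sign +
step 3: pivot 5/7 → sign +
step 4: pivot -3/5 → sign −
signature = (3, 2, 0)

Answer: (3, 2, 0)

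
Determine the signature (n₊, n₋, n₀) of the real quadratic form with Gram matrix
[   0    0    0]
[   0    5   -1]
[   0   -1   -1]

Answer: (1, 1, 1)

Derivation:
step 0: pivot 5 → sign +
step 1: pivot -6/5 → sign −
step 2: row/col 2 already zero → sign 0
signature = (1, 1, 1)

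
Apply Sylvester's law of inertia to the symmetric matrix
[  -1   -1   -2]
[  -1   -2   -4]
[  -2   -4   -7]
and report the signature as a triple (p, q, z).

Answer: (1, 2, 0)

Derivation:
step 0: pivot -1 → sign −
step 1: pivot -1 → sign −
step 2: pivot 1 → sign +
signature = (1, 2, 0)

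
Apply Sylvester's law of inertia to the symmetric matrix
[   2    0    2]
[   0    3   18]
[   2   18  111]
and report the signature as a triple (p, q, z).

step 0: pivot 2 → sign +
step 1: pivot 3 → sign +
step 2: pivot 1 → sign +
signature = (3, 0, 0)

Answer: (3, 0, 0)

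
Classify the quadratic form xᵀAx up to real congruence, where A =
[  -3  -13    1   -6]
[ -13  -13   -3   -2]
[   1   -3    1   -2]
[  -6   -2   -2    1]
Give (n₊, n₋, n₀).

Answer: (2, 2, 0)

Derivation:
step 0: pivot -3 → sign −
step 1: pivot 130/3 → sign +
step 2: pivot 6/65 → sign +
step 3: pivot -1/3 → sign −
signature = (2, 2, 0)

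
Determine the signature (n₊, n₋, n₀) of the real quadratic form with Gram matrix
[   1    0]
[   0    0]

Answer: (1, 0, 1)

Derivation:
step 0: pivot 1 → sign +
step 1: row/col 1 already zero → sign 0
signature = (1, 0, 1)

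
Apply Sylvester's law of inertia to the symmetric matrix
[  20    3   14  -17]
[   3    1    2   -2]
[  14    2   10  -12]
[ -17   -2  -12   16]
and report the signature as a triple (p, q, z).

step 0: pivot 20 → sign +
step 1: pivot 11/20 → sign +
step 2: pivot 2/11 → sign +
step 3: pivot 1 → sign +
signature = (4, 0, 0)

Answer: (4, 0, 0)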